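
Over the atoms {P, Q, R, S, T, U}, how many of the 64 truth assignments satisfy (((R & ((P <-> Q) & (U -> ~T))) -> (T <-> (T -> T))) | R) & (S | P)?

48

Initial set: {T ((((R & ((P <-> Q) & (U -> ~T))) -> (T <-> (T -> T))) | R) & (S | P))}.
T ((((R & ((P <-> Q) & (U -> ~T))) -> (T <-> (T -> T))) | R) & (S | P)): α-rule — add T (((R & ((P <-> Q) & (U -> ~T))) -> (T <-> (T -> T))) | R), T (S | P).
T (((R & ((P <-> Q) & (U -> ~T))) -> (T <-> (T -> T))) | R): β-rule — branch into T ((R & ((P <-> Q) & (U -> ~T))) -> (T <-> (T -> T)))  //  T R.
  branch 1 (add T ((R & ((P <-> Q) & (U -> ~T))) -> (T <-> (T -> T)))):
    T (S | P): β-rule — branch into T S  //  T P.
      branch 1.1 (add T S):
        T ((R & ((P <-> Q) & (U -> ~T))) -> (T <-> (T -> T))): β-rule — branch into F (R & ((P <-> Q) & (U -> ~T)))  //  T (T <-> (T -> T)).
          branch 1.1.1 (add F (R & ((P <-> Q) & (U -> ~T)))):
            F (R & ((P <-> Q) & (U -> ~T))): β-rule — branch into F R  //  F ((P <-> Q) & (U -> ~T)).
              branch 1.1.1.1 (add F R):
                ○ open, literals {R=false, S=true}.
              branch 1.1.1.2 (add F ((P <-> Q) & (U -> ~T))):
                F ((P <-> Q) & (U -> ~T)): β-rule — branch into F (P <-> Q)  //  F (U -> ~T).
                  branch 1.1.1.2.1 (add F (P <-> Q)):
                    F (P <-> Q): β-rule — branch into T P, F Q  //  F P, T Q.
                      branch 1.1.1.2.1.1 (add T P, F Q):
                        ○ open, literals {P=true, Q=false, S=true}.
                      branch 1.1.1.2.1.2 (add F P, T Q):
                        ○ open, literals {P=false, Q=true, S=true}.
                  branch 1.1.1.2.2 (add F (U -> ~T)):
                    F (U -> ~T): α-rule — add T U, F ~T.
                    ○ open, literals {S=true, T=true, U=true}.
          branch 1.1.2 (add T (T <-> (T -> T))):
            T (T <-> (T -> T)): β-rule — branch into T T, T (T -> T)  //  F T, F (T -> T).
              branch 1.1.2.1 (add T T, T (T -> T)):
                T (T -> T): β-rule — branch into F T  //  T T.
                  branch 1.1.2.1.1 (add F T):
                    × closes — contains both T and ~T.
                  branch 1.1.2.1.2 (add T T):
                    ○ open, literals {S=true, T=true}.
              branch 1.1.2.2 (add F T, F (T -> T)):
                F (T -> T): α-rule — add T T, F T.
                × closes — contains both T and ~T.
      branch 1.2 (add T P):
        T ((R & ((P <-> Q) & (U -> ~T))) -> (T <-> (T -> T))): β-rule — branch into F (R & ((P <-> Q) & (U -> ~T)))  //  T (T <-> (T -> T)).
          branch 1.2.1 (add F (R & ((P <-> Q) & (U -> ~T)))):
            F (R & ((P <-> Q) & (U -> ~T))): β-rule — branch into F R  //  F ((P <-> Q) & (U -> ~T)).
              branch 1.2.1.1 (add F R):
                ○ open, literals {P=true, R=false}.
              branch 1.2.1.2 (add F ((P <-> Q) & (U -> ~T))):
                F ((P <-> Q) & (U -> ~T)): β-rule — branch into F (P <-> Q)  //  F (U -> ~T).
                  branch 1.2.1.2.1 (add F (P <-> Q)):
                    F (P <-> Q): β-rule — branch into T P, F Q  //  F P, T Q.
                      branch 1.2.1.2.1.1 (add T P, F Q):
                        ○ open, literals {P=true, Q=false}.
                      branch 1.2.1.2.1.2 (add F P, T Q):
                        × closes — contains both P and ~P.
                  branch 1.2.1.2.2 (add F (U -> ~T)):
                    F (U -> ~T): α-rule — add T U, F ~T.
                    ○ open, literals {P=true, T=true, U=true}.
          branch 1.2.2 (add T (T <-> (T -> T))):
            T (T <-> (T -> T)): β-rule — branch into T T, T (T -> T)  //  F T, F (T -> T).
              branch 1.2.2.1 (add T T, T (T -> T)):
                T (T -> T): β-rule — branch into F T  //  T T.
                  branch 1.2.2.1.1 (add F T):
                    × closes — contains both T and ~T.
                  branch 1.2.2.1.2 (add T T):
                    ○ open, literals {P=true, T=true}.
              branch 1.2.2.2 (add F T, F (T -> T)):
                F (T -> T): α-rule — add T T, F T.
                × closes — contains both T and ~T.
  branch 2 (add T R):
    T (S | P): β-rule — branch into T S  //  T P.
      branch 2.1 (add T S):
        ○ open, literals {R=true, S=true}.
      branch 2.2 (add T P):
        ○ open, literals {P=true, R=true}.
5 branches closed, 11 open.
Each open branch fixes some atoms; the unmentioned ones are free. Counting distinct full assignments: branch {R=false, S=true} (P, Q, T, U) contributes 16 new; branch {P=true, Q=false, S=true} (R, T, U) contributes 4 new; branch {P=false, Q=true, S=true} (R, T, U) contributes 4 new; branch {S=true, T=true, U=true} (P, Q, R) contributes 2 new; branch {S=true, T=true} (P, Q, R, U) contributes 2 new; branch {P=true, R=false} (Q, S, T, U) contributes 8 new; branch {P=true, Q=false} (R, S, T, U) contributes 4 new; branch {P=true, T=true, U=true} (Q, R, S) contributes 1 new; branch {P=true, T=true} (Q, R, S, U) contributes 1 new; branch {R=true, S=true} (P, Q, T, U) contributes 4 new; branch {P=true, R=true} (Q, S, T, U) contributes 2 new. Total: 48.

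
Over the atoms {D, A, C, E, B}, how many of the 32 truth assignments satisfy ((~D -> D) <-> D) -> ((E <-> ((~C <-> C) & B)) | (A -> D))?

28

Initial set: {T (((~D -> D) <-> D) -> ((E <-> ((~C <-> C) & B)) | (A -> D)))}.
T (((~D -> D) <-> D) -> ((E <-> ((~C <-> C) & B)) | (A -> D))): β-rule — branch into F ((~D -> D) <-> D)  //  T ((E <-> ((~C <-> C) & B)) | (A -> D)).
  branch 1 (add F ((~D -> D) <-> D)):
    F ((~D -> D) <-> D): β-rule — branch into T (~D -> D), F D  //  F (~D -> D), T D.
      branch 1.1 (add T (~D -> D), F D):
        T (~D -> D): β-rule — branch into F ~D  //  T D.
          branch 1.1.1 (add F ~D):
            × closes — contains both D and ~D.
          branch 1.1.2 (add T D):
            × closes — contains both D and ~D.
      branch 1.2 (add F (~D -> D), T D):
        F (~D -> D): α-rule — add T ~D, F D.
        × closes — contains both D and ~D.
  branch 2 (add T ((E <-> ((~C <-> C) & B)) | (A -> D))):
    T ((E <-> ((~C <-> C) & B)) | (A -> D)): β-rule — branch into T (E <-> ((~C <-> C) & B))  //  T (A -> D).
      branch 2.1 (add T (E <-> ((~C <-> C) & B))):
        T (E <-> ((~C <-> C) & B)): β-rule — branch into T E, T ((~C <-> C) & B)  //  F E, F ((~C <-> C) & B).
          branch 2.1.1 (add T E, T ((~C <-> C) & B)):
            T ((~C <-> C) & B): α-rule — add T (~C <-> C), T B.
            T (~C <-> C): β-rule — branch into T ~C, T C  //  F ~C, F C.
              branch 2.1.1.1 (add T ~C, T C):
                × closes — contains both C and ~C.
              branch 2.1.1.2 (add F ~C, F C):
                × closes — contains both C and ~C.
          branch 2.1.2 (add F E, F ((~C <-> C) & B)):
            F ((~C <-> C) & B): β-rule — branch into F (~C <-> C)  //  F B.
              branch 2.1.2.1 (add F (~C <-> C)):
                F (~C <-> C): β-rule — branch into T ~C, F C  //  F ~C, T C.
                  branch 2.1.2.1.1 (add T ~C, F C):
                    ○ open, literals {C=0, E=0}.
                  branch 2.1.2.1.2 (add F ~C, T C):
                    ○ open, literals {C=1, E=0}.
              branch 2.1.2.2 (add F B):
                ○ open, literals {B=0, E=0}.
      branch 2.2 (add T (A -> D)):
        T (A -> D): β-rule — branch into F A  //  T D.
          branch 2.2.1 (add F A):
            ○ open, literals {A=0}.
          branch 2.2.2 (add T D):
            ○ open, literals {D=1}.
5 branches closed, 5 open.
Each open branch fixes some atoms; the unmentioned ones are free. Counting distinct full assignments: branch {C=0, E=0} (D, A, B) contributes 8 new; branch {C=1, E=0} (D, A, B) contributes 8 new; branch {B=0, E=0} (D, A, C) contributes 0 new; branch {A=0} (D, C, E, B) contributes 8 new; branch {D=1} (A, C, E, B) contributes 4 new. Total: 28.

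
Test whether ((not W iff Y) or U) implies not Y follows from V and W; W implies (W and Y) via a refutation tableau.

Initial set: {(V and W); (W implies (W and Y)); not (((not W iff Y) or U) implies not Y)}.
(V and W): α-rule — add V, W.
not (((not W iff Y) or U) implies not Y): α-rule — add ((not W iff Y) or U), not not Y.
(W implies (W and Y)): β-rule — branch into not W  //  (W and Y).
  branch 1 (add not W):
    × closes — contains both W and not W.
  branch 2 (add (W and Y)):
    (W and Y): α-rule — add W, Y.
    ((not W iff Y) or U): β-rule — branch into (not W iff Y)  //  U.
      branch 2.1 (add (not W iff Y)):
        (not W iff Y): β-rule — branch into not W, Y  //  not not W, not Y.
          branch 2.1.1 (add not W, Y):
            × closes — contains both W and not W.
          branch 2.1.2 (add not not W, not Y):
            × closes — contains both Y and not Y.
      branch 2.2 (add U):
        ○ open, literals {U=T, V=T, W=T, Y=T}.
3 branches closed, 1 open.
An open branch gives a countermodel: U=T, V=T, W=T, Y=T (unmentioned atoms arbitrary); the premises hold there but the conclusion fails.

No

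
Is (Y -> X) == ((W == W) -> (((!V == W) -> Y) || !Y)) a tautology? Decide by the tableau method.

Not valid

Assume the negation and expand:
Initial set: {F ((Y -> X) == ((W == W) -> (((!V == W) -> Y) || !Y)))}.
F ((Y -> X) == ((W == W) -> (((!V == W) -> Y) || !Y))): β-rule — branch into T (Y -> X), F ((W == W) -> (((!V == W) -> Y) || !Y))  //  F (Y -> X), T ((W == W) -> (((!V == W) -> Y) || !Y)).
  branch 1 (add T (Y -> X), F ((W == W) -> (((!V == W) -> Y) || !Y))):
    F ((W == W) -> (((!V == W) -> Y) || !Y)): α-rule — add T (W == W), F (((!V == W) -> Y) || !Y).
    F (((!V == W) -> Y) || !Y): α-rule — add F ((!V == W) -> Y), F !Y.
    F ((!V == W) -> Y): α-rule — add T (!V == W), F Y.
    × closes — contains both Y and !Y.
  branch 2 (add F (Y -> X), T ((W == W) -> (((!V == W) -> Y) || !Y))):
    F (Y -> X): α-rule — add T Y, F X.
    T ((W == W) -> (((!V == W) -> Y) || !Y)): β-rule — branch into F (W == W)  //  T (((!V == W) -> Y) || !Y).
      branch 2.1 (add F (W == W)):
        F (W == W): β-rule — branch into T W, F W  //  F W, T W.
          branch 2.1.1 (add T W, F W):
            × closes — contains both W and !W.
          branch 2.1.2 (add F W, T W):
            × closes — contains both W and !W.
      branch 2.2 (add T (((!V == W) -> Y) || !Y)):
        T (((!V == W) -> Y) || !Y): β-rule — branch into T ((!V == W) -> Y)  //  T !Y.
          branch 2.2.1 (add T ((!V == W) -> Y)):
            T ((!V == W) -> Y): β-rule — branch into F (!V == W)  //  T Y.
              branch 2.2.1.1 (add F (!V == W)):
                F (!V == W): β-rule — branch into T !V, F W  //  F !V, T W.
                  branch 2.2.1.1.1 (add T !V, F W):
                    ○ open, literals {V=F, W=F, X=F, Y=T}.
                  branch 2.2.1.1.2 (add F !V, T W):
                    ○ open, literals {V=T, W=T, X=F, Y=T}.
              branch 2.2.1.2 (add T Y):
                ○ open, literals {X=F, Y=T}.
          branch 2.2.2 (add T !Y):
            × closes — contains both Y and !Y.
4 branches closed, 3 open.
An open branch gives a countermodel: V=F, W=F, X=F, Y=T (unmentioned atoms arbitrary); under it the original formula is false.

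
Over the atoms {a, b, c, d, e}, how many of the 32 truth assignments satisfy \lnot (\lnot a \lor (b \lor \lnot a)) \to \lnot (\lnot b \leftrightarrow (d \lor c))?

26

Initial set: {(\lnot (\lnot a \lor (b \lor \lnot a)) \to \lnot (\lnot b \leftrightarrow (d \lor c)))}.
(\lnot (\lnot a \lor (b \lor \lnot a)) \to \lnot (\lnot b \leftrightarrow (d \lor c))): β-rule — branch into \lnot \lnot (\lnot a \lor (b \lor \lnot a))  //  \lnot (\lnot b \leftrightarrow (d \lor c)).
  branch 1 (add \lnot \lnot (\lnot a \lor (b \lor \lnot a))):
    \lnot \lnot (\lnot a \lor (b \lor \lnot a)): β-rule — branch into \lnot a  //  (b \lor \lnot a).
      branch 1.1 (add \lnot a):
        ○ open, literals {a=F}.
      branch 1.2 (add (b \lor \lnot a)):
        (b \lor \lnot a): β-rule — branch into b  //  \lnot a.
          branch 1.2.1 (add b):
            ○ open, literals {b=T}.
          branch 1.2.2 (add \lnot a):
            ○ open, literals {a=F}.
  branch 2 (add \lnot (\lnot b \leftrightarrow (d \lor c))):
    \lnot (\lnot b \leftrightarrow (d \lor c)): β-rule — branch into \lnot b, \lnot (d \lor c)  //  \lnot \lnot b, (d \lor c).
      branch 2.1 (add \lnot b, \lnot (d \lor c)):
        \lnot (d \lor c): α-rule — add \lnot d, \lnot c.
        ○ open, literals {b=F, c=F, d=F}.
      branch 2.2 (add \lnot \lnot b, (d \lor c)):
        (d \lor c): β-rule — branch into d  //  c.
          branch 2.2.1 (add d):
            ○ open, literals {b=T, d=T}.
          branch 2.2.2 (add c):
            ○ open, literals {b=T, c=T}.
0 branches closed, 6 open.
Each open branch fixes some atoms; the unmentioned ones are free. Counting distinct full assignments: branch {a=F} (b, c, d, e) contributes 16 new; branch {b=T} (a, c, d, e) contributes 8 new; branch {a=F} (b, c, d, e) contributes 0 new; branch {b=F, c=F, d=F} (a, e) contributes 2 new; branch {b=T, d=T} (a, c, e) contributes 0 new; branch {b=T, c=T} (a, d, e) contributes 0 new. Total: 26.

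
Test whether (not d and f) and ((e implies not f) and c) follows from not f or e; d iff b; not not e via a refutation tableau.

Initial set: {T (not f or e); T (d iff b); T not not e; F ((not d and f) and ((e implies not f) and c))}.
T not not e: drop double negation, giving T e.
T (not f or e): β-rule — branch into T not f  //  T e.
  branch 1 (add T not f):
    T (d iff b): β-rule — branch into T d, T b  //  F d, F b.
      branch 1.1 (add T d, T b):
        F ((not d and f) and ((e implies not f) and c)): β-rule — branch into F (not d and f)  //  F ((e implies not f) and c).
          branch 1.1.1 (add F (not d and f)):
            F (not d and f): β-rule — branch into F not d  //  F f.
              branch 1.1.1.1 (add F not d):
                ○ open, literals {b=true, d=true, e=true, f=false}.
              branch 1.1.1.2 (add F f):
                ○ open, literals {b=true, d=true, e=true, f=false}.
          branch 1.1.2 (add F ((e implies not f) and c)):
            F ((e implies not f) and c): β-rule — branch into F (e implies not f)  //  F c.
              branch 1.1.2.1 (add F (e implies not f)):
                F (e implies not f): α-rule — add T e, F not f.
                × closes — contains both f and not f.
              branch 1.1.2.2 (add F c):
                ○ open, literals {b=true, c=false, d=true, e=true, f=false}.
      branch 1.2 (add F d, F b):
        F ((not d and f) and ((e implies not f) and c)): β-rule — branch into F (not d and f)  //  F ((e implies not f) and c).
          branch 1.2.1 (add F (not d and f)):
            F (not d and f): β-rule — branch into F not d  //  F f.
              branch 1.2.1.1 (add F not d):
                × closes — contains both d and not d.
              branch 1.2.1.2 (add F f):
                ○ open, literals {b=false, d=false, e=true, f=false}.
          branch 1.2.2 (add F ((e implies not f) and c)):
            F ((e implies not f) and c): β-rule — branch into F (e implies not f)  //  F c.
              branch 1.2.2.1 (add F (e implies not f)):
                F (e implies not f): α-rule — add T e, F not f.
                × closes — contains both f and not f.
              branch 1.2.2.2 (add F c):
                ○ open, literals {b=false, c=false, d=false, e=true, f=false}.
  branch 2 (add T e):
    T (d iff b): β-rule — branch into T d, T b  //  F d, F b.
      branch 2.1 (add T d, T b):
        F ((not d and f) and ((e implies not f) and c)): β-rule — branch into F (not d and f)  //  F ((e implies not f) and c).
          branch 2.1.1 (add F (not d and f)):
            F (not d and f): β-rule — branch into F not d  //  F f.
              branch 2.1.1.1 (add F not d):
                ○ open, literals {b=true, d=true, e=true}.
              branch 2.1.1.2 (add F f):
                ○ open, literals {b=true, d=true, e=true, f=false}.
          branch 2.1.2 (add F ((e implies not f) and c)):
            F ((e implies not f) and c): β-rule — branch into F (e implies not f)  //  F c.
              branch 2.1.2.1 (add F (e implies not f)):
                F (e implies not f): α-rule — add T e, F not f.
                ○ open, literals {b=true, d=true, e=true, f=true}.
              branch 2.1.2.2 (add F c):
                ○ open, literals {b=true, c=false, d=true, e=true}.
      branch 2.2 (add F d, F b):
        F ((not d and f) and ((e implies not f) and c)): β-rule — branch into F (not d and f)  //  F ((e implies not f) and c).
          branch 2.2.1 (add F (not d and f)):
            F (not d and f): β-rule — branch into F not d  //  F f.
              branch 2.2.1.1 (add F not d):
                × closes — contains both d and not d.
              branch 2.2.1.2 (add F f):
                ○ open, literals {b=false, d=false, e=true, f=false}.
          branch 2.2.2 (add F ((e implies not f) and c)):
            F ((e implies not f) and c): β-rule — branch into F (e implies not f)  //  F c.
              branch 2.2.2.1 (add F (e implies not f)):
                F (e implies not f): α-rule — add T e, F not f.
                ○ open, literals {b=false, d=false, e=true, f=true}.
              branch 2.2.2.2 (add F c):
                ○ open, literals {b=false, c=false, d=false, e=true}.
4 branches closed, 12 open.
An open branch gives a countermodel: b=true, d=true, e=true, f=false (unmentioned atoms arbitrary); the premises hold there but the conclusion fails.

No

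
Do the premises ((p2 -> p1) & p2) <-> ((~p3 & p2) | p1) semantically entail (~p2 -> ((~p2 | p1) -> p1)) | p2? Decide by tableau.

No

Initial set: {T (((p2 -> p1) & p2) <-> ((~p3 & p2) | p1)); F ((~p2 -> ((~p2 | p1) -> p1)) | p2)}.
F ((~p2 -> ((~p2 | p1) -> p1)) | p2): α-rule — add F (~p2 -> ((~p2 | p1) -> p1)), F p2.
F (~p2 -> ((~p2 | p1) -> p1)): α-rule — add T ~p2, F ((~p2 | p1) -> p1).
F ((~p2 | p1) -> p1): α-rule — add T (~p2 | p1), F p1.
T (((p2 -> p1) & p2) <-> ((~p3 & p2) | p1)): β-rule — branch into T ((p2 -> p1) & p2), T ((~p3 & p2) | p1)  //  F ((p2 -> p1) & p2), F ((~p3 & p2) | p1).
  branch 1 (add T ((p2 -> p1) & p2), T ((~p3 & p2) | p1)):
    T ((p2 -> p1) & p2): α-rule — add T (p2 -> p1), T p2.
    × closes — contains both p2 and ~p2.
  branch 2 (add F ((p2 -> p1) & p2), F ((~p3 & p2) | p1)):
    F ((~p3 & p2) | p1): α-rule — add F (~p3 & p2), F p1.
    T (~p2 | p1): β-rule — branch into T ~p2  //  T p1.
      branch 2.1 (add T ~p2):
        F ((p2 -> p1) & p2): β-rule — branch into F (p2 -> p1)  //  F p2.
          branch 2.1.1 (add F (p2 -> p1)):
            F (p2 -> p1): α-rule — add T p2, F p1.
            × closes — contains both p2 and ~p2.
          branch 2.1.2 (add F p2):
            F (~p3 & p2): β-rule — branch into F ~p3  //  F p2.
              branch 2.1.2.1 (add F ~p3):
                ○ open, literals {p1=false, p2=false, p3=true}.
              branch 2.1.2.2 (add F p2):
                ○ open, literals {p1=false, p2=false}.
      branch 2.2 (add T p1):
        × closes — contains both p1 and ~p1.
3 branches closed, 2 open.
An open branch gives a countermodel: p1=false, p2=false, p3=true (unmentioned atoms arbitrary); the premises hold there but the conclusion fails.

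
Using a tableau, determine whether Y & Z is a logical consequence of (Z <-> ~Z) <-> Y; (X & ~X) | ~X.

Initial set: {((Z <-> ~Z) <-> Y); ((X & ~X) | ~X); ~(Y & Z)}.
((Z <-> ~Z) <-> Y): β-rule — branch into (Z <-> ~Z), Y  //  ~(Z <-> ~Z), ~Y.
  branch 1 (add (Z <-> ~Z), Y):
    ((X & ~X) | ~X): β-rule — branch into (X & ~X)  //  ~X.
      branch 1.1 (add (X & ~X)):
        (X & ~X): α-rule — add X, ~X.
        × closes — contains both X and ~X.
      branch 1.2 (add ~X):
        ~(Y & Z): β-rule — branch into ~Y  //  ~Z.
          branch 1.2.1 (add ~Y):
            × closes — contains both Y and ~Y.
          branch 1.2.2 (add ~Z):
            (Z <-> ~Z): β-rule — branch into Z, ~Z  //  ~Z, ~~Z.
              branch 1.2.2.1 (add Z, ~Z):
                × closes — contains both Z and ~Z.
              branch 1.2.2.2 (add ~Z, ~~Z):
                × closes — contains both Z and ~Z.
  branch 2 (add ~(Z <-> ~Z), ~Y):
    ((X & ~X) | ~X): β-rule — branch into (X & ~X)  //  ~X.
      branch 2.1 (add (X & ~X)):
        (X & ~X): α-rule — add X, ~X.
        × closes — contains both X and ~X.
      branch 2.2 (add ~X):
        ~(Y & Z): β-rule — branch into ~Y  //  ~Z.
          branch 2.2.1 (add ~Y):
            ~(Z <-> ~Z): β-rule — branch into Z, ~~Z  //  ~Z, ~Z.
              branch 2.2.1.1 (add Z, ~~Z):
                ○ open, literals {X=false, Y=false, Z=true}.
              branch 2.2.1.2 (add ~Z, ~Z):
                ○ open, literals {X=false, Y=false, Z=false}.
          branch 2.2.2 (add ~Z):
            ~(Z <-> ~Z): β-rule — branch into Z, ~~Z  //  ~Z, ~Z.
              branch 2.2.2.1 (add Z, ~~Z):
                × closes — contains both Z and ~Z.
              branch 2.2.2.2 (add ~Z, ~Z):
                ○ open, literals {X=false, Y=false, Z=false}.
6 branches closed, 3 open.
An open branch gives a countermodel: X=false, Y=false, Z=true (unmentioned atoms arbitrary); the premises hold there but the conclusion fails.

No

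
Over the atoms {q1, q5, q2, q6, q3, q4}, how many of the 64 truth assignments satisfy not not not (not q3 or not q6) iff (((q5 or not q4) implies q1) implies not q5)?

Initial set: {(not not not (not q3 or not q6) iff (((q5 or not q4) implies q1) implies not q5))}.
(not not not (not q3 or not q6) iff (((q5 or not q4) implies q1) implies not q5)): β-rule — branch into not not not (not q3 or not q6), (((q5 or not q4) implies q1) implies not q5)  //  not not not not (not q3 or not q6), not (((q5 or not q4) implies q1) implies not q5).
  branch 1 (add not not not (not q3 or not q6), (((q5 or not q4) implies q1) implies not q5)):
    not not not (not q3 or not q6): drop double negation, giving not (not q3 or not q6).
    not (not q3 or not q6): α-rule — add not not q3, not not q6.
    (((q5 or not q4) implies q1) implies not q5): β-rule — branch into not ((q5 or not q4) implies q1)  //  not q5.
      branch 1.1 (add not ((q5 or not q4) implies q1)):
        not ((q5 or not q4) implies q1): α-rule — add (q5 or not q4), not q1.
        (q5 or not q4): β-rule — branch into q5  //  not q4.
          branch 1.1.1 (add q5):
            ○ open, literals {q1=0, q3=1, q5=1, q6=1}.
          branch 1.1.2 (add not q4):
            ○ open, literals {q1=0, q3=1, q4=0, q6=1}.
      branch 1.2 (add not q5):
        ○ open, literals {q3=1, q5=0, q6=1}.
  branch 2 (add not not not not (not q3 or not q6), not (((q5 or not q4) implies q1) implies not q5)):
    not not not not (not q3 or not q6): drop double negation, giving not not (not q3 or not q6).
    not (((q5 or not q4) implies q1) implies not q5): α-rule — add ((q5 or not q4) implies q1), not not q5.
    not not (not q3 or not q6): β-rule — branch into not q3  //  not q6.
      branch 2.1 (add not q3):
        ((q5 or not q4) implies q1): β-rule — branch into not (q5 or not q4)  //  q1.
          branch 2.1.1 (add not (q5 or not q4)):
            not (q5 or not q4): α-rule — add not q5, not not q4.
            × closes — contains both q5 and not q5.
          branch 2.1.2 (add q1):
            ○ open, literals {q1=1, q3=0, q5=1}.
      branch 2.2 (add not q6):
        ((q5 or not q4) implies q1): β-rule — branch into not (q5 or not q4)  //  q1.
          branch 2.2.1 (add not (q5 or not q4)):
            not (q5 or not q4): α-rule — add not q5, not not q4.
            × closes — contains both q5 and not q5.
          branch 2.2.2 (add q1):
            ○ open, literals {q1=1, q5=1, q6=0}.
2 branches closed, 5 open.
Each open branch fixes some atoms; the unmentioned ones are free. Counting distinct full assignments: branch {q1=0, q3=1, q5=1, q6=1} (q2, q4) contributes 4 new; branch {q1=0, q3=1, q4=0, q6=1} (q5, q2) contributes 2 new; branch {q3=1, q5=0, q6=1} (q1, q2, q4) contributes 6 new; branch {q1=1, q3=0, q5=1} (q2, q6, q4) contributes 8 new; branch {q1=1, q5=1, q6=0} (q2, q3, q4) contributes 4 new. Total: 24.

24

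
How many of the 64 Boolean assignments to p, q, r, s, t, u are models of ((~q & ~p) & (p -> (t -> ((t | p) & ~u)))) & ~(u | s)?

Initial set: {(((~q & ~p) & (p -> (t -> ((t | p) & ~u)))) & ~(u | s))}.
(((~q & ~p) & (p -> (t -> ((t | p) & ~u)))) & ~(u | s)): α-rule — add ((~q & ~p) & (p -> (t -> ((t | p) & ~u)))), ~(u | s).
((~q & ~p) & (p -> (t -> ((t | p) & ~u)))): α-rule — add (~q & ~p), (p -> (t -> ((t | p) & ~u))).
~(u | s): α-rule — add ~u, ~s.
(~q & ~p): α-rule — add ~q, ~p.
(p -> (t -> ((t | p) & ~u))): β-rule — branch into ~p  //  (t -> ((t | p) & ~u)).
  branch 1 (add ~p):
    ○ open, literals {p=false, q=false, s=false, u=false}.
  branch 2 (add (t -> ((t | p) & ~u))):
    (t -> ((t | p) & ~u)): β-rule — branch into ~t  //  ((t | p) & ~u).
      branch 2.1 (add ~t):
        ○ open, literals {p=false, q=false, s=false, t=false, u=false}.
      branch 2.2 (add ((t | p) & ~u)):
        ((t | p) & ~u): α-rule — add (t | p), ~u.
        (t | p): β-rule — branch into t  //  p.
          branch 2.2.1 (add t):
            ○ open, literals {p=false, q=false, s=false, t=true, u=false}.
          branch 2.2.2 (add p):
            × closes — contains both p and ~p.
1 branch closed, 3 open.
Each open branch fixes some atoms; the unmentioned ones are free. Counting distinct full assignments: branch {p=false, q=false, s=false, u=false} (r, t) contributes 4 new; branch {p=false, q=false, s=false, t=false, u=false} (r) contributes 0 new; branch {p=false, q=false, s=false, t=true, u=false} (r) contributes 0 new. Total: 4.

4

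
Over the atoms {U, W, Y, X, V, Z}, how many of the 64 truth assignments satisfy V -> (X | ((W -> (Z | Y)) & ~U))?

55

Initial set: {T (V -> (X | ((W -> (Z | Y)) & ~U)))}.
T (V -> (X | ((W -> (Z | Y)) & ~U))): β-rule — branch into F V  //  T (X | ((W -> (Z | Y)) & ~U)).
  branch 1 (add F V):
    ○ open, literals {V=0}.
  branch 2 (add T (X | ((W -> (Z | Y)) & ~U))):
    T (X | ((W -> (Z | Y)) & ~U)): β-rule — branch into T X  //  T ((W -> (Z | Y)) & ~U).
      branch 2.1 (add T X):
        ○ open, literals {X=1}.
      branch 2.2 (add T ((W -> (Z | Y)) & ~U)):
        T ((W -> (Z | Y)) & ~U): α-rule — add T (W -> (Z | Y)), T ~U.
        T (W -> (Z | Y)): β-rule — branch into F W  //  T (Z | Y).
          branch 2.2.1 (add F W):
            ○ open, literals {U=0, W=0}.
          branch 2.2.2 (add T (Z | Y)):
            T (Z | Y): β-rule — branch into T Z  //  T Y.
              branch 2.2.2.1 (add T Z):
                ○ open, literals {U=0, Z=1}.
              branch 2.2.2.2 (add T Y):
                ○ open, literals {U=0, Y=1}.
0 branches closed, 5 open.
Each open branch fixes some atoms; the unmentioned ones are free. Counting distinct full assignments: branch {V=0} (U, W, Y, X, Z) contributes 32 new; branch {X=1} (U, W, Y, V, Z) contributes 16 new; branch {U=0, W=0} (Y, X, V, Z) contributes 4 new; branch {U=0, Z=1} (W, Y, X, V) contributes 2 new; branch {U=0, Y=1} (W, X, V, Z) contributes 1 new. Total: 55.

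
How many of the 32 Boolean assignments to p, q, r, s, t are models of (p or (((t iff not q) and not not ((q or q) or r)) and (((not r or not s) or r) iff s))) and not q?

Initial set: {((p or (((t iff not q) and not not ((q or q) or r)) and (((not r or not s) or r) iff s))) and not q)}.
((p or (((t iff not q) and not not ((q or q) or r)) and (((not r or not s) or r) iff s))) and not q): α-rule — add (p or (((t iff not q) and not not ((q or q) or r)) and (((not r or not s) or r) iff s))), not q.
(p or (((t iff not q) and not not ((q or q) or r)) and (((not r or not s) or r) iff s))): β-rule — branch into p  //  (((t iff not q) and not not ((q or q) or r)) and (((not r or not s) or r) iff s)).
  branch 1 (add p):
    ○ open, literals {p=T, q=F}.
  branch 2 (add (((t iff not q) and not not ((q or q) or r)) and (((not r or not s) or r) iff s))):
    (((t iff not q) and not not ((q or q) or r)) and (((not r or not s) or r) iff s)): α-rule — add ((t iff not q) and not not ((q or q) or r)), (((not r or not s) or r) iff s).
    ((t iff not q) and not not ((q or q) or r)): α-rule — add (t iff not q), not not ((q or q) or r).
    not not ((q or q) or r): drop double negation, giving ((q or q) or r).
    (((not r or not s) or r) iff s): β-rule — branch into ((not r or not s) or r), s  //  not ((not r or not s) or r), not s.
      branch 2.1 (add ((not r or not s) or r), s):
        (t iff not q): β-rule — branch into t, not q  //  not t, not not q.
          branch 2.1.1 (add t, not q):
            ((q or q) or r): β-rule — branch into (q or q)  //  r.
              branch 2.1.1.1 (add (q or q)):
                ((not r or not s) or r): β-rule — branch into (not r or not s)  //  r.
                  branch 2.1.1.1.1 (add (not r or not s)):
                    (q or q): β-rule — branch into q  //  q.
                      branch 2.1.1.1.1.1 (add q):
                        × closes — contains both q and not q.
                      branch 2.1.1.1.1.2 (add q):
                        × closes — contains both q and not q.
                  branch 2.1.1.1.2 (add r):
                    (q or q): β-rule — branch into q  //  q.
                      branch 2.1.1.1.2.1 (add q):
                        × closes — contains both q and not q.
                      branch 2.1.1.1.2.2 (add q):
                        × closes — contains both q and not q.
              branch 2.1.1.2 (add r):
                ((not r or not s) or r): β-rule — branch into (not r or not s)  //  r.
                  branch 2.1.1.2.1 (add (not r or not s)):
                    (not r or not s): β-rule — branch into not r  //  not s.
                      branch 2.1.1.2.1.1 (add not r):
                        × closes — contains both r and not r.
                      branch 2.1.1.2.1.2 (add not s):
                        × closes — contains both s and not s.
                  branch 2.1.1.2.2 (add r):
                    ○ open, literals {q=F, r=T, s=T, t=T}.
          branch 2.1.2 (add not t, not not q):
            × closes — contains both q and not q.
      branch 2.2 (add not ((not r or not s) or r), not s):
        not ((not r or not s) or r): α-rule — add not (not r or not s), not r.
        not (not r or not s): α-rule — add not not r, not not s.
        × closes — contains both r and not r.
8 branches closed, 2 open.
Each open branch fixes some atoms; the unmentioned ones are free. Counting distinct full assignments: branch {p=T, q=F} (r, s, t) contributes 8 new; branch {q=F, r=T, s=T, t=T} (p) contributes 1 new. Total: 9.

9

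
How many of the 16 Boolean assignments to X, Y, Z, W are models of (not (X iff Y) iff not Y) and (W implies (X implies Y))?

Initial set: {((not (X iff Y) iff not Y) and (W implies (X implies Y)))}.
((not (X iff Y) iff not Y) and (W implies (X implies Y))): α-rule — add (not (X iff Y) iff not Y), (W implies (X implies Y)).
(not (X iff Y) iff not Y): β-rule — branch into not (X iff Y), not Y  //  not not (X iff Y), not not Y.
  branch 1 (add not (X iff Y), not Y):
    (W implies (X implies Y)): β-rule — branch into not W  //  (X implies Y).
      branch 1.1 (add not W):
        not (X iff Y): β-rule — branch into X, not Y  //  not X, Y.
          branch 1.1.1 (add X, not Y):
            ○ open, literals {W=false, X=true, Y=false}.
          branch 1.1.2 (add not X, Y):
            × closes — contains both Y and not Y.
      branch 1.2 (add (X implies Y)):
        not (X iff Y): β-rule — branch into X, not Y  //  not X, Y.
          branch 1.2.1 (add X, not Y):
            (X implies Y): β-rule — branch into not X  //  Y.
              branch 1.2.1.1 (add not X):
                × closes — contains both X and not X.
              branch 1.2.1.2 (add Y):
                × closes — contains both Y and not Y.
          branch 1.2.2 (add not X, Y):
            × closes — contains both Y and not Y.
  branch 2 (add not not (X iff Y), not not Y):
    (W implies (X implies Y)): β-rule — branch into not W  //  (X implies Y).
      branch 2.1 (add not W):
        not not (X iff Y): β-rule — branch into X, Y  //  not X, not Y.
          branch 2.1.1 (add X, Y):
            ○ open, literals {W=false, X=true, Y=true}.
          branch 2.1.2 (add not X, not Y):
            × closes — contains both Y and not Y.
      branch 2.2 (add (X implies Y)):
        not not (X iff Y): β-rule — branch into X, Y  //  not X, not Y.
          branch 2.2.1 (add X, Y):
            (X implies Y): β-rule — branch into not X  //  Y.
              branch 2.2.1.1 (add not X):
                × closes — contains both X and not X.
              branch 2.2.1.2 (add Y):
                ○ open, literals {X=true, Y=true}.
          branch 2.2.2 (add not X, not Y):
            × closes — contains both Y and not Y.
7 branches closed, 3 open.
Each open branch fixes some atoms; the unmentioned ones are free. Counting distinct full assignments: branch {W=false, X=true, Y=false} (Z) contributes 2 new; branch {W=false, X=true, Y=true} (Z) contributes 2 new; branch {X=true, Y=true} (Z, W) contributes 2 new. Total: 6.

6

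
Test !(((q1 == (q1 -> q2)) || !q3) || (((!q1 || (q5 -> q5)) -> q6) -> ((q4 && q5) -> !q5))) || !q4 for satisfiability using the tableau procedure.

Initial set: {(!(((q1 == (q1 -> q2)) || !q3) || (((!q1 || (q5 -> q5)) -> q6) -> ((q4 && q5) -> !q5))) || !q4)}.
(!(((q1 == (q1 -> q2)) || !q3) || (((!q1 || (q5 -> q5)) -> q6) -> ((q4 && q5) -> !q5))) || !q4): β-rule — branch into !(((q1 == (q1 -> q2)) || !q3) || (((!q1 || (q5 -> q5)) -> q6) -> ((q4 && q5) -> !q5)))  //  !q4.
  branch 1 (add !(((q1 == (q1 -> q2)) || !q3) || (((!q1 || (q5 -> q5)) -> q6) -> ((q4 && q5) -> !q5)))):
    !(((q1 == (q1 -> q2)) || !q3) || (((!q1 || (q5 -> q5)) -> q6) -> ((q4 && q5) -> !q5))): α-rule — add !((q1 == (q1 -> q2)) || !q3), !(((!q1 || (q5 -> q5)) -> q6) -> ((q4 && q5) -> !q5)).
    !((q1 == (q1 -> q2)) || !q3): α-rule — add !(q1 == (q1 -> q2)), !!q3.
    !(((!q1 || (q5 -> q5)) -> q6) -> ((q4 && q5) -> !q5)): α-rule — add ((!q1 || (q5 -> q5)) -> q6), !((q4 && q5) -> !q5).
    !((q4 && q5) -> !q5): α-rule — add (q4 && q5), !!q5.
    (q4 && q5): α-rule — add q4, q5.
    !(q1 == (q1 -> q2)): β-rule — branch into q1, !(q1 -> q2)  //  !q1, (q1 -> q2).
      branch 1.1 (add q1, !(q1 -> q2)):
        !(q1 -> q2): α-rule — add q1, !q2.
        ((!q1 || (q5 -> q5)) -> q6): β-rule — branch into !(!q1 || (q5 -> q5))  //  q6.
          branch 1.1.1 (add !(!q1 || (q5 -> q5))):
            !(!q1 || (q5 -> q5)): α-rule — add !!q1, !(q5 -> q5).
            !(q5 -> q5): α-rule — add q5, !q5.
            × closes — contains both q5 and !q5.
          branch 1.1.2 (add q6):
            ○ open, literals {q1=T, q2=F, q3=T, q4=T, q5=T, q6=T}.
      branch 1.2 (add !q1, (q1 -> q2)):
        ((!q1 || (q5 -> q5)) -> q6): β-rule — branch into !(!q1 || (q5 -> q5))  //  q6.
          branch 1.2.1 (add !(!q1 || (q5 -> q5))):
            !(!q1 || (q5 -> q5)): α-rule — add !!q1, !(q5 -> q5).
            × closes — contains both q1 and !q1.
          branch 1.2.2 (add q6):
            (q1 -> q2): β-rule — branch into !q1  //  q2.
              branch 1.2.2.1 (add !q1):
                ○ open, literals {q1=F, q3=T, q4=T, q5=T, q6=T}.
              branch 1.2.2.2 (add q2):
                ○ open, literals {q1=F, q2=T, q3=T, q4=T, q5=T, q6=T}.
  branch 2 (add !q4):
    ○ open, literals {q4=F}.
2 branches closed, 4 open.
An open branch gives a satisfying assignment: q1=T, q2=F, q3=T, q4=T, q5=T, q6=T.

Satisfiable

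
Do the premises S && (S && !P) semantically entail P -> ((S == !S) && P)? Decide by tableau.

Yes

Initial set: {(S && (S && !P)); !(P -> ((S == !S) && P))}.
(S && (S && !P)): α-rule — add S, (S && !P).
!(P -> ((S == !S) && P)): α-rule — add P, !((S == !S) && P).
(S && !P): α-rule — add S, !P.
× closes — contains both P and !P.
All 1 branch closes.
Every branch closed, so the premises entail the conclusion.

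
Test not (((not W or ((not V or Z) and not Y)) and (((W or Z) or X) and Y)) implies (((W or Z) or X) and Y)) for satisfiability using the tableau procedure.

Initial set: {not (((not W or ((not V or Z) and not Y)) and (((W or Z) or X) and Y)) implies (((W or Z) or X) and Y))}.
not (((not W or ((not V or Z) and not Y)) and (((W or Z) or X) and Y)) implies (((W or Z) or X) and Y)): α-rule — add ((not W or ((not V or Z) and not Y)) and (((W or Z) or X) and Y)), not (((W or Z) or X) and Y).
((not W or ((not V or Z) and not Y)) and (((W or Z) or X) and Y)): α-rule — add (not W or ((not V or Z) and not Y)), (((W or Z) or X) and Y).
(((W or Z) or X) and Y): α-rule — add ((W or Z) or X), Y.
not (((W or Z) or X) and Y): β-rule — branch into not ((W or Z) or X)  //  not Y.
  branch 1 (add not ((W or Z) or X)):
    not ((W or Z) or X): α-rule — add not (W or Z), not X.
    not (W or Z): α-rule — add not W, not Z.
    (not W or ((not V or Z) and not Y)): β-rule — branch into not W  //  ((not V or Z) and not Y).
      branch 1.1 (add not W):
        ((W or Z) or X): β-rule — branch into (W or Z)  //  X.
          branch 1.1.1 (add (W or Z)):
            (W or Z): β-rule — branch into W  //  Z.
              branch 1.1.1.1 (add W):
                × closes — contains both W and not W.
              branch 1.1.1.2 (add Z):
                × closes — contains both Z and not Z.
          branch 1.1.2 (add X):
            × closes — contains both X and not X.
      branch 1.2 (add ((not V or Z) and not Y)):
        ((not V or Z) and not Y): α-rule — add (not V or Z), not Y.
        × closes — contains both Y and not Y.
  branch 2 (add not Y):
    × closes — contains both Y and not Y.
All 5 branches close.
Every branch closed; the formula is unsatisfiable.

Unsatisfiable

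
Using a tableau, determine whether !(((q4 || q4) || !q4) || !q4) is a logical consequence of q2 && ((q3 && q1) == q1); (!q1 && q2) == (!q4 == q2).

No

Initial set: {(q2 && ((q3 && q1) == q1)); ((!q1 && q2) == (!q4 == q2)); !!(((q4 || q4) || !q4) || !q4)}.
(q2 && ((q3 && q1) == q1)): α-rule — add q2, ((q3 && q1) == q1).
((!q1 && q2) == (!q4 == q2)): β-rule — branch into (!q1 && q2), (!q4 == q2)  //  !(!q1 && q2), !(!q4 == q2).
  branch 1 (add (!q1 && q2), (!q4 == q2)):
    (!q1 && q2): α-rule — add !q1, q2.
    !!(((q4 || q4) || !q4) || !q4): β-rule — branch into ((q4 || q4) || !q4)  //  !q4.
      branch 1.1 (add ((q4 || q4) || !q4)):
        ((q3 && q1) == q1): β-rule — branch into (q3 && q1), q1  //  !(q3 && q1), !q1.
          branch 1.1.1 (add (q3 && q1), q1):
            × closes — contains both q1 and !q1.
          branch 1.1.2 (add !(q3 && q1), !q1):
            (!q4 == q2): β-rule — branch into !q4, q2  //  !!q4, !q2.
              branch 1.1.2.1 (add !q4, q2):
                ((q4 || q4) || !q4): β-rule — branch into (q4 || q4)  //  !q4.
                  branch 1.1.2.1.1 (add (q4 || q4)):
                    !(q3 && q1): β-rule — branch into !q3  //  !q1.
                      branch 1.1.2.1.1.1 (add !q3):
                        (q4 || q4): β-rule — branch into q4  //  q4.
                          branch 1.1.2.1.1.1.1 (add q4):
                            × closes — contains both q4 and !q4.
                          branch 1.1.2.1.1.1.2 (add q4):
                            × closes — contains both q4 and !q4.
                      branch 1.1.2.1.1.2 (add !q1):
                        (q4 || q4): β-rule — branch into q4  //  q4.
                          branch 1.1.2.1.1.2.1 (add q4):
                            × closes — contains both q4 and !q4.
                          branch 1.1.2.1.1.2.2 (add q4):
                            × closes — contains both q4 and !q4.
                  branch 1.1.2.1.2 (add !q4):
                    !(q3 && q1): β-rule — branch into !q3  //  !q1.
                      branch 1.1.2.1.2.1 (add !q3):
                        ○ open, literals {q1=F, q2=T, q3=F, q4=F}.
                      branch 1.1.2.1.2.2 (add !q1):
                        ○ open, literals {q1=F, q2=T, q4=F}.
              branch 1.1.2.2 (add !!q4, !q2):
                × closes — contains both q2 and !q2.
      branch 1.2 (add !q4):
        ((q3 && q1) == q1): β-rule — branch into (q3 && q1), q1  //  !(q3 && q1), !q1.
          branch 1.2.1 (add (q3 && q1), q1):
            × closes — contains both q1 and !q1.
          branch 1.2.2 (add !(q3 && q1), !q1):
            (!q4 == q2): β-rule — branch into !q4, q2  //  !!q4, !q2.
              branch 1.2.2.1 (add !q4, q2):
                !(q3 && q1): β-rule — branch into !q3  //  !q1.
                  branch 1.2.2.1.1 (add !q3):
                    ○ open, literals {q1=F, q2=T, q3=F, q4=F}.
                  branch 1.2.2.1.2 (add !q1):
                    ○ open, literals {q1=F, q2=T, q4=F}.
              branch 1.2.2.2 (add !!q4, !q2):
                × closes — contains both q4 and !q4.
  branch 2 (add !(!q1 && q2), !(!q4 == q2)):
    !!(((q4 || q4) || !q4) || !q4): β-rule — branch into ((q4 || q4) || !q4)  //  !q4.
      branch 2.1 (add ((q4 || q4) || !q4)):
        ((q3 && q1) == q1): β-rule — branch into (q3 && q1), q1  //  !(q3 && q1), !q1.
          branch 2.1.1 (add (q3 && q1), q1):
            (q3 && q1): α-rule — add q3, q1.
            !(!q1 && q2): β-rule — branch into !!q1  //  !q2.
              branch 2.1.1.1 (add !!q1):
                !(!q4 == q2): β-rule — branch into !q4, !q2  //  !!q4, q2.
                  branch 2.1.1.1.1 (add !q4, !q2):
                    × closes — contains both q2 and !q2.
                  branch 2.1.1.1.2 (add !!q4, q2):
                    ((q4 || q4) || !q4): β-rule — branch into (q4 || q4)  //  !q4.
                      branch 2.1.1.1.2.1 (add (q4 || q4)):
                        (q4 || q4): β-rule — branch into q4  //  q4.
                          branch 2.1.1.1.2.1.1 (add q4):
                            ○ open, literals {q1=T, q2=T, q3=T, q4=T}.
                          branch 2.1.1.1.2.1.2 (add q4):
                            ○ open, literals {q1=T, q2=T, q3=T, q4=T}.
                      branch 2.1.1.1.2.2 (add !q4):
                        × closes — contains both q4 and !q4.
              branch 2.1.1.2 (add !q2):
                × closes — contains both q2 and !q2.
          branch 2.1.2 (add !(q3 && q1), !q1):
            !(!q1 && q2): β-rule — branch into !!q1  //  !q2.
              branch 2.1.2.1 (add !!q1):
                × closes — contains both q1 and !q1.
              branch 2.1.2.2 (add !q2):
                × closes — contains both q2 and !q2.
      branch 2.2 (add !q4):
        ((q3 && q1) == q1): β-rule — branch into (q3 && q1), q1  //  !(q3 && q1), !q1.
          branch 2.2.1 (add (q3 && q1), q1):
            (q3 && q1): α-rule — add q3, q1.
            !(!q1 && q2): β-rule — branch into !!q1  //  !q2.
              branch 2.2.1.1 (add !!q1):
                !(!q4 == q2): β-rule — branch into !q4, !q2  //  !!q4, q2.
                  branch 2.2.1.1.1 (add !q4, !q2):
                    × closes — contains both q2 and !q2.
                  branch 2.2.1.1.2 (add !!q4, q2):
                    × closes — contains both q4 and !q4.
              branch 2.2.1.2 (add !q2):
                × closes — contains both q2 and !q2.
          branch 2.2.2 (add !(q3 && q1), !q1):
            !(!q1 && q2): β-rule — branch into !!q1  //  !q2.
              branch 2.2.2.1 (add !!q1):
                × closes — contains both q1 and !q1.
              branch 2.2.2.2 (add !q2):
                × closes — contains both q2 and !q2.
18 branches closed, 6 open.
An open branch gives a countermodel: q1=F, q2=T, q3=F, q4=F (unmentioned atoms arbitrary); the premises hold there but the conclusion fails.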